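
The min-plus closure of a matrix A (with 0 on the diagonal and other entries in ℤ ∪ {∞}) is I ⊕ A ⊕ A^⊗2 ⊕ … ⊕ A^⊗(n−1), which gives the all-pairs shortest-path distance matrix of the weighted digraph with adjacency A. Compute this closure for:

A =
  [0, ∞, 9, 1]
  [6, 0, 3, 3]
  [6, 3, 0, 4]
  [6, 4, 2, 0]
Closure =
  [0, 5, 3, 1]
  [6, 0, 3, 3]
  [6, 3, 0, 4]
  [6, 4, 2, 0]

This is the Floyd-Warshall all-pairs shortest-path computation. For each intermediate vertex k = 0, 1, …, 3, update dist[i][j] ← min(dist[i][j], dist[i][k] + dist[k][j]). The final matrix gives, for each (i, j), the minimum total weight of any directed path from i to j (possibly empty when i = j).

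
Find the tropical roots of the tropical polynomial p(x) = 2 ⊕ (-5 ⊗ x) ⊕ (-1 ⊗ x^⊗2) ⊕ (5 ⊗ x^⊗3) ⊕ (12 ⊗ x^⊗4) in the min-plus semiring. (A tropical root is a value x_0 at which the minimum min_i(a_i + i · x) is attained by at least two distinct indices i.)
Roots: {-7, -6, -4, 7}

Each tropical root is a break point of the lower envelope of the lines y = a_i + i · x (there are 5 lines, with slopes 0, 1, ..., 4). Only the lines that attain the minimum somewhere contribute to roots; other lines are dominated. Here the surviving (envelope) indices are i = 4, i = 3, i = 2, i = 1, i = 0.
Intersections between consecutive envelope lines give the roots: for adjacent envelope indices i < j the intersection is x = (a_i − a_j) / (j − i). Reading off the sorted break points: {-7, -6, -4, 7}.
Verification: at each break x_0, at least two indices attain the minimum of min_i(a_i + i · x_0).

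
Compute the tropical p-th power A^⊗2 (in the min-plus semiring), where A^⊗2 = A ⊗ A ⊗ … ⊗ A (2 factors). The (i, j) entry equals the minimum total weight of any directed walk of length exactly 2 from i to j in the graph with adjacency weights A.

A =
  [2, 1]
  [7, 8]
A^⊗2 =
  [4, 3]
  [9, 8]

Each entry (A^⊗2)_ij equals the minimum over all length-2 walks i = v_0 → v_1 → … → v_2 = j of Σ_t A[v_t][v_{t+1}]. For example, for (i, j) = (0, 1) we minimise over 2 possible intermediate vertex sequences; the minimum is 3, attained along the walk 0 → 0 → 1.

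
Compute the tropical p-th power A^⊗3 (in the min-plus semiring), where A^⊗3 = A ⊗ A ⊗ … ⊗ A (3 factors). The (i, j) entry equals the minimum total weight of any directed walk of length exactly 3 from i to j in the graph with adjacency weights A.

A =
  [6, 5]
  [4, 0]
A^⊗3 =
  [9, 5]
  [4, 0]

Each entry (A^⊗3)_ij equals the minimum over all length-3 walks i = v_0 → v_1 → … → v_3 = j of Σ_t A[v_t][v_{t+1}]. For example, for (i, j) = (0, 1) we minimise over 4 possible intermediate vertex sequences; the minimum is 5, attained along the walk 0 → 1 → 1 → 1.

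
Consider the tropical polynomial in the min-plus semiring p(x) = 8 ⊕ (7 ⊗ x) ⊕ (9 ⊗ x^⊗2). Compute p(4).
p(4) = 8

A tropical monomial a ⊗ x^⊗i evaluates to a + i · x. Evaluating each term at x = 4:
  Term 0 contributes 8 + 0 · 4 = 8
  Term 1 contributes 7 + 1 · 4 = 11
  Term 2 contributes 9 + 2 · 4 = 17
p(4) = ⊕ of these = min[8, 11, 17] = 8.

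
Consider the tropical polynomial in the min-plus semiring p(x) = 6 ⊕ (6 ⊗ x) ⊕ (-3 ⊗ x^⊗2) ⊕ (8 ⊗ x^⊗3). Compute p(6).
p(6) = 6

A tropical monomial a ⊗ x^⊗i evaluates to a + i · x. Evaluating each term at x = 6:
  Term 0 contributes 6 + 0 · 6 = 6
  Term 1 contributes 6 + 1 · 6 = 12
  Term 2 contributes -3 + 2 · 6 = 9
  Term 3 contributes 8 + 3 · 6 = 26
p(6) = ⊕ of these = min[6, 12, 9, 26] = 6.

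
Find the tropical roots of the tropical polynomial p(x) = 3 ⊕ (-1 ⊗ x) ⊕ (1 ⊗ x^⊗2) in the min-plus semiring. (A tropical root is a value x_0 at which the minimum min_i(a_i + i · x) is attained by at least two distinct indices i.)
Roots: {-2, 4}

Each tropical root is a break point of the lower envelope of the lines y = a_i + i · x (there are 3 lines, with slopes 0, 1, ..., 2). Only the lines that attain the minimum somewhere contribute to roots; other lines are dominated. Here the surviving (envelope) indices are i = 2, i = 1, i = 0.
Intersections between consecutive envelope lines give the roots: for adjacent envelope indices i < j the intersection is x = (a_i − a_j) / (j − i). Reading off the sorted break points: {-2, 4}.
Verification: at each break x_0, at least two indices attain the minimum of min_i(a_i + i · x_0).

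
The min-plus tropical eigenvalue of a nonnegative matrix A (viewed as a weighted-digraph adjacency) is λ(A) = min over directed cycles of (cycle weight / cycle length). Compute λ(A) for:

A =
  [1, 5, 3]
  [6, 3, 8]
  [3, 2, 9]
λ(A) = 1

Enumerate directed cycles and compute their means (weight / length). Sample:
  cycle 0 → 0: weight = 1, length = 1, mean = 1/1 ≈ 1.000
  cycle 1 → 1: weight = 3, length = 1, mean = 3/1 ≈ 3.000
  cycle 2 → 2: weight = 9, length = 1, mean = 9/1 ≈ 9.000
  cycle 0 → 1 → 0: weight = 11, length = 2, mean = 11/2 ≈ 5.500
  cycle 0 → 2 → 0: weight = 6, length = 2, mean = 6/2 ≈ 3.000
  cycle 1 → 0 → 1: weight = 11, length = 2, mean = 11/2 ≈ 5.500
Minimum mean = 1.000, attained e.g. along the cycle 0 → 0 with weight 1 and length 1. So λ(A) = 1/1 = 1.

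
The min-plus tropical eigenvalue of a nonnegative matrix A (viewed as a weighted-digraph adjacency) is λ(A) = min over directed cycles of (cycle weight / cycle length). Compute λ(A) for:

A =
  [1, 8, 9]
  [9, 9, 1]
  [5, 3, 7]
λ(A) = 1

Enumerate directed cycles and compute their means (weight / length). Sample:
  cycle 0 → 0: weight = 1, length = 1, mean = 1/1 ≈ 1.000
  cycle 1 → 1: weight = 9, length = 1, mean = 9/1 ≈ 9.000
  cycle 2 → 2: weight = 7, length = 1, mean = 7/1 ≈ 7.000
  cycle 0 → 1 → 0: weight = 17, length = 2, mean = 17/2 ≈ 8.500
  cycle 0 → 2 → 0: weight = 14, length = 2, mean = 14/2 ≈ 7.000
  cycle 1 → 0 → 1: weight = 17, length = 2, mean = 17/2 ≈ 8.500
Minimum mean = 1.000, attained e.g. along the cycle 0 → 0 with weight 1 and length 1. So λ(A) = 1/1 = 1.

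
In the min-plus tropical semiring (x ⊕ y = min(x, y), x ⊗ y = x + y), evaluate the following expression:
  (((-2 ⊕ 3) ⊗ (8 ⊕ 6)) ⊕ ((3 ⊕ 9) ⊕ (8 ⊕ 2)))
(((-2 ⊕ 3) ⊗ (8 ⊕ 6)) ⊕ ((3 ⊕ 9) ⊕ (8 ⊕ 2))) = 2

Expand innermost to outermost. Recall ⊕ takes the minimum of its arguments and ⊗ takes their sum. Working out the expression (((-2 ⊕ 3) ⊗ (8 ⊕ 6)) ⊕ ((3 ⊕ 9) ⊕ (8 ⊕ 2))) gives 2.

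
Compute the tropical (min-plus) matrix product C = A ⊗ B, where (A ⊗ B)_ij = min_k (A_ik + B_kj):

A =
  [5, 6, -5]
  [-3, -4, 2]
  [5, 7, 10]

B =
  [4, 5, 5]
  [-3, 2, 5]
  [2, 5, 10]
A ⊗ B =
  [-3, 0, 5]
  [-7, -2, 1]
  [4, 9, 10]

Apply the min-plus product entry-by-entry:
  C[0][0] = min over k of (A[0][0] + B[0][0] = 5 + 4 = 9, A[0][1] + B[1][0] = 6 + -3 = 3, A[0][2] + B[2][0] = -5 + 2 = -3) = -3 (attained at k = 2)
  C[0][1] = min over k of (A[0][0] + B[0][1] = 5 + 5 = 10, A[0][1] + B[1][1] = 6 + 2 = 8, A[0][2] + B[2][1] = -5 + 5 = 0) = 0 (attained at k = 2)
  C[0][2] = min over k of (A[0][0] + B[0][2] = 5 + 5 = 10, A[0][1] + B[1][2] = 6 + 5 = 11, A[0][2] + B[2][2] = -5 + 10 = 5) = 5 (attained at k = 2)
  C[1][0] = min over k of (A[1][0] + B[0][0] = -3 + 4 = 1, A[1][1] + B[1][0] = -4 + -3 = -7, A[1][2] + B[2][0] = 2 + 2 = 4) = -7 (attained at k = 1)
  C[1][1] = min over k of (A[1][0] + B[0][1] = -3 + 5 = 2, A[1][1] + B[1][1] = -4 + 2 = -2, A[1][2] + B[2][1] = 2 + 5 = 7) = -2 (attained at k = 1)
  C[1][2] = min over k of (A[1][0] + B[0][2] = -3 + 5 = 2, A[1][1] + B[1][2] = -4 + 5 = 1, A[1][2] + B[2][2] = 2 + 10 = 12) = 1 (attained at k = 1)
  C[2][0] = min over k of (A[2][0] + B[0][0] = 5 + 4 = 9, A[2][1] + B[1][0] = 7 + -3 = 4, A[2][2] + B[2][0] = 10 + 2 = 12) = 4 (attained at k = 1)
  C[2][1] = min over k of (A[2][0] + B[0][1] = 5 + 5 = 10, A[2][1] + B[1][1] = 7 + 2 = 9, A[2][2] + B[2][1] = 10 + 5 = 15) = 9 (attained at k = 1)
  C[2][2] = min over k of (A[2][0] + B[0][2] = 5 + 5 = 10, A[2][1] + B[1][2] = 7 + 5 = 12, A[2][2] + B[2][2] = 10 + 10 = 20) = 10 (attained at k = 0)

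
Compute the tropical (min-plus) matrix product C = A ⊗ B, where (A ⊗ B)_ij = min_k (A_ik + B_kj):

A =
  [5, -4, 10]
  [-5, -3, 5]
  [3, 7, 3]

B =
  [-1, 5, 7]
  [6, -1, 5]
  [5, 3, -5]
A ⊗ B =
  [2, -5, 1]
  [-6, -4, 0]
  [2, 6, -2]

Apply the min-plus product entry-by-entry:
  C[0][0] = min over k of (A[0][0] + B[0][0] = 5 + -1 = 4, A[0][1] + B[1][0] = -4 + 6 = 2, A[0][2] + B[2][0] = 10 + 5 = 15) = 2 (attained at k = 1)
  C[0][1] = min over k of (A[0][0] + B[0][1] = 5 + 5 = 10, A[0][1] + B[1][1] = -4 + -1 = -5, A[0][2] + B[2][1] = 10 + 3 = 13) = -5 (attained at k = 1)
  C[0][2] = min over k of (A[0][0] + B[0][2] = 5 + 7 = 12, A[0][1] + B[1][2] = -4 + 5 = 1, A[0][2] + B[2][2] = 10 + -5 = 5) = 1 (attained at k = 1)
  C[1][0] = min over k of (A[1][0] + B[0][0] = -5 + -1 = -6, A[1][1] + B[1][0] = -3 + 6 = 3, A[1][2] + B[2][0] = 5 + 5 = 10) = -6 (attained at k = 0)
  C[1][1] = min over k of (A[1][0] + B[0][1] = -5 + 5 = 0, A[1][1] + B[1][1] = -3 + -1 = -4, A[1][2] + B[2][1] = 5 + 3 = 8) = -4 (attained at k = 1)
  C[1][2] = min over k of (A[1][0] + B[0][2] = -5 + 7 = 2, A[1][1] + B[1][2] = -3 + 5 = 2, A[1][2] + B[2][2] = 5 + -5 = 0) = 0 (attained at k = 2)
  C[2][0] = min over k of (A[2][0] + B[0][0] = 3 + -1 = 2, A[2][1] + B[1][0] = 7 + 6 = 13, A[2][2] + B[2][0] = 3 + 5 = 8) = 2 (attained at k = 0)
  C[2][1] = min over k of (A[2][0] + B[0][1] = 3 + 5 = 8, A[2][1] + B[1][1] = 7 + -1 = 6, A[2][2] + B[2][1] = 3 + 3 = 6) = 6 (attained at k = 1)
  C[2][2] = min over k of (A[2][0] + B[0][2] = 3 + 7 = 10, A[2][1] + B[1][2] = 7 + 5 = 12, A[2][2] + B[2][2] = 3 + -5 = -2) = -2 (attained at k = 2)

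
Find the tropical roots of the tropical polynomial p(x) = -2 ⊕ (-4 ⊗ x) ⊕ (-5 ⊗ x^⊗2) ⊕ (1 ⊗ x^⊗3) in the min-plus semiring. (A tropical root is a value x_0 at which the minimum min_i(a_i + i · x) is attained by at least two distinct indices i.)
Roots: {-6, 1, 2}

Each tropical root is a break point of the lower envelope of the lines y = a_i + i · x (there are 4 lines, with slopes 0, 1, ..., 3). Only the lines that attain the minimum somewhere contribute to roots; other lines are dominated. Here the surviving (envelope) indices are i = 3, i = 2, i = 1, i = 0.
Intersections between consecutive envelope lines give the roots: for adjacent envelope indices i < j the intersection is x = (a_i − a_j) / (j − i). Reading off the sorted break points: {-6, 1, 2}.
Verification: at each break x_0, at least two indices attain the minimum of min_i(a_i + i · x_0).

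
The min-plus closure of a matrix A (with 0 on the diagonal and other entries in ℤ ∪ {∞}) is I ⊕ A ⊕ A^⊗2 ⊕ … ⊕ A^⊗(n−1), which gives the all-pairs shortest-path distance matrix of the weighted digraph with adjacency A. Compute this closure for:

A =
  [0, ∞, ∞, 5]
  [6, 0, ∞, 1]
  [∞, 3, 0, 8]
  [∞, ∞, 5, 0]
Closure =
  [0, 13, 10, 5]
  [6, 0, 6, 1]
  [9, 3, 0, 4]
  [14, 8, 5, 0]

This is the Floyd-Warshall all-pairs shortest-path computation. For each intermediate vertex k = 0, 1, …, 3, update dist[i][j] ← min(dist[i][j], dist[i][k] + dist[k][j]). The final matrix gives, for each (i, j), the minimum total weight of any directed path from i to j (possibly empty when i = j).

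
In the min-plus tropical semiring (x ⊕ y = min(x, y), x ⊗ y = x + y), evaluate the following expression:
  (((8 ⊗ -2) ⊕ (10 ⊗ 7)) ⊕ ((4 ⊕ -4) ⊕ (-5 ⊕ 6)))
(((8 ⊗ -2) ⊕ (10 ⊗ 7)) ⊕ ((4 ⊕ -4) ⊕ (-5 ⊕ 6))) = -5

Expand innermost to outermost. Recall ⊕ takes the minimum of its arguments and ⊗ takes their sum. Working out the expression (((8 ⊗ -2) ⊕ (10 ⊗ 7)) ⊕ ((4 ⊕ -4) ⊕ (-5 ⊕ 6))) gives -5.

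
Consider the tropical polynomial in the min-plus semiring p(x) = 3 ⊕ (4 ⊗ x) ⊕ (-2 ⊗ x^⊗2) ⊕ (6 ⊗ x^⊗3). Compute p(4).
p(4) = 3

A tropical monomial a ⊗ x^⊗i evaluates to a + i · x. Evaluating each term at x = 4:
  Term 0 contributes 3 + 0 · 4 = 3
  Term 1 contributes 4 + 1 · 4 = 8
  Term 2 contributes -2 + 2 · 4 = 6
  Term 3 contributes 6 + 3 · 4 = 18
p(4) = ⊕ of these = min[3, 8, 6, 18] = 3.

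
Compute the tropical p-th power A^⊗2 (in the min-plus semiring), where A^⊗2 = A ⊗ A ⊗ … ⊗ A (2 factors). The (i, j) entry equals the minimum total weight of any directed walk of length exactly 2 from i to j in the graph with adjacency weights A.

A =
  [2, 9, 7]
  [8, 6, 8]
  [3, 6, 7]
A^⊗2 =
  [4, 11, 9]
  [10, 12, 14]
  [5, 12, 10]

Each entry (A^⊗2)_ij equals the minimum over all length-2 walks i = v_0 → v_1 → … → v_2 = j of Σ_t A[v_t][v_{t+1}]. For example, for (i, j) = (0, 2) we minimise over 3 possible intermediate vertex sequences; the minimum is 9, attained along the walk 0 → 0 → 2.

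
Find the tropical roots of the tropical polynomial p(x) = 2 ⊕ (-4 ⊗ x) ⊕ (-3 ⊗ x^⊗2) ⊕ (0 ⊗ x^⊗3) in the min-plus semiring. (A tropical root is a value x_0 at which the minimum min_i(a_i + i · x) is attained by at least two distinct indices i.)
Roots: {-3, -1, 6}

Each tropical root is a break point of the lower envelope of the lines y = a_i + i · x (there are 4 lines, with slopes 0, 1, ..., 3). Only the lines that attain the minimum somewhere contribute to roots; other lines are dominated. Here the surviving (envelope) indices are i = 3, i = 2, i = 1, i = 0.
Intersections between consecutive envelope lines give the roots: for adjacent envelope indices i < j the intersection is x = (a_i − a_j) / (j − i). Reading off the sorted break points: {-3, -1, 6}.
Verification: at each break x_0, at least two indices attain the minimum of min_i(a_i + i · x_0).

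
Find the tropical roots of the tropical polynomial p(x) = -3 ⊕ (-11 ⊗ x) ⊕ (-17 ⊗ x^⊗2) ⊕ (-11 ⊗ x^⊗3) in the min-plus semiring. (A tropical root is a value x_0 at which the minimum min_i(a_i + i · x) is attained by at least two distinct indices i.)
Roots: {-6, 6, 8}

Each tropical root is a break point of the lower envelope of the lines y = a_i + i · x (there are 4 lines, with slopes 0, 1, ..., 3). Only the lines that attain the minimum somewhere contribute to roots; other lines are dominated. Here the surviving (envelope) indices are i = 3, i = 2, i = 1, i = 0.
Intersections between consecutive envelope lines give the roots: for adjacent envelope indices i < j the intersection is x = (a_i − a_j) / (j − i). Reading off the sorted break points: {-6, 6, 8}.
Verification: at each break x_0, at least two indices attain the minimum of min_i(a_i + i · x_0).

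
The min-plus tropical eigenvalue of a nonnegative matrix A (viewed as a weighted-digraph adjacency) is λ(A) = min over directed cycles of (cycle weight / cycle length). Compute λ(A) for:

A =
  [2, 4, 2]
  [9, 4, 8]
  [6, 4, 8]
λ(A) = 2

Enumerate directed cycles and compute their means (weight / length). Sample:
  cycle 0 → 0: weight = 2, length = 1, mean = 2/1 ≈ 2.000
  cycle 1 → 1: weight = 4, length = 1, mean = 4/1 ≈ 4.000
  cycle 2 → 2: weight = 8, length = 1, mean = 8/1 ≈ 8.000
  cycle 0 → 1 → 0: weight = 13, length = 2, mean = 13/2 ≈ 6.500
  cycle 0 → 2 → 0: weight = 8, length = 2, mean = 8/2 ≈ 4.000
  cycle 1 → 0 → 1: weight = 13, length = 2, mean = 13/2 ≈ 6.500
Minimum mean = 2.000, attained e.g. along the cycle 0 → 0 with weight 2 and length 1. So λ(A) = 2/1 = 2.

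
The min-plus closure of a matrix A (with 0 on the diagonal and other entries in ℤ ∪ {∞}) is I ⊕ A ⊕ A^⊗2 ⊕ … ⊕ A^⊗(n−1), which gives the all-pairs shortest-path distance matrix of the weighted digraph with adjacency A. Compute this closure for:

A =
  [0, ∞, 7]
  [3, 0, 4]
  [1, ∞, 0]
Closure =
  [0, ∞, 7]
  [3, 0, 4]
  [1, ∞, 0]

This is the Floyd-Warshall all-pairs shortest-path computation. For each intermediate vertex k = 0, 1, …, 2, update dist[i][j] ← min(dist[i][j], dist[i][k] + dist[k][j]). The final matrix gives, for each (i, j), the minimum total weight of any directed path from i to j (possibly empty when i = j).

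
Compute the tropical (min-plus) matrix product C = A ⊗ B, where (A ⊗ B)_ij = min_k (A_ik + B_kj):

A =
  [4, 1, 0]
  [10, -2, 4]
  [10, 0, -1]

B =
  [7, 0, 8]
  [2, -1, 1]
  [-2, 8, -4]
A ⊗ B =
  [-2, 0, -4]
  [0, -3, -1]
  [-3, -1, -5]

Apply the min-plus product entry-by-entry:
  C[0][0] = min over k of (A[0][0] + B[0][0] = 4 + 7 = 11, A[0][1] + B[1][0] = 1 + 2 = 3, A[0][2] + B[2][0] = 0 + -2 = -2) = -2 (attained at k = 2)
  C[0][1] = min over k of (A[0][0] + B[0][1] = 4 + 0 = 4, A[0][1] + B[1][1] = 1 + -1 = 0, A[0][2] + B[2][1] = 0 + 8 = 8) = 0 (attained at k = 1)
  C[0][2] = min over k of (A[0][0] + B[0][2] = 4 + 8 = 12, A[0][1] + B[1][2] = 1 + 1 = 2, A[0][2] + B[2][2] = 0 + -4 = -4) = -4 (attained at k = 2)
  C[1][0] = min over k of (A[1][0] + B[0][0] = 10 + 7 = 17, A[1][1] + B[1][0] = -2 + 2 = 0, A[1][2] + B[2][0] = 4 + -2 = 2) = 0 (attained at k = 1)
  C[1][1] = min over k of (A[1][0] + B[0][1] = 10 + 0 = 10, A[1][1] + B[1][1] = -2 + -1 = -3, A[1][2] + B[2][1] = 4 + 8 = 12) = -3 (attained at k = 1)
  C[1][2] = min over k of (A[1][0] + B[0][2] = 10 + 8 = 18, A[1][1] + B[1][2] = -2 + 1 = -1, A[1][2] + B[2][2] = 4 + -4 = 0) = -1 (attained at k = 1)
  C[2][0] = min over k of (A[2][0] + B[0][0] = 10 + 7 = 17, A[2][1] + B[1][0] = 0 + 2 = 2, A[2][2] + B[2][0] = -1 + -2 = -3) = -3 (attained at k = 2)
  C[2][1] = min over k of (A[2][0] + B[0][1] = 10 + 0 = 10, A[2][1] + B[1][1] = 0 + -1 = -1, A[2][2] + B[2][1] = -1 + 8 = 7) = -1 (attained at k = 1)
  C[2][2] = min over k of (A[2][0] + B[0][2] = 10 + 8 = 18, A[2][1] + B[1][2] = 0 + 1 = 1, A[2][2] + B[2][2] = -1 + -4 = -5) = -5 (attained at k = 2)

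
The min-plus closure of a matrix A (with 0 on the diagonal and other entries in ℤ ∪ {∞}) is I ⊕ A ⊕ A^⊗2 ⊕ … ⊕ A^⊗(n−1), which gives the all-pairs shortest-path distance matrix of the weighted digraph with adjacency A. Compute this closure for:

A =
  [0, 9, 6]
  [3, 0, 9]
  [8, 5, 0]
Closure =
  [0, 9, 6]
  [3, 0, 9]
  [8, 5, 0]

This is the Floyd-Warshall all-pairs shortest-path computation. For each intermediate vertex k = 0, 1, …, 2, update dist[i][j] ← min(dist[i][j], dist[i][k] + dist[k][j]). The final matrix gives, for each (i, j), the minimum total weight of any directed path from i to j (possibly empty when i = j).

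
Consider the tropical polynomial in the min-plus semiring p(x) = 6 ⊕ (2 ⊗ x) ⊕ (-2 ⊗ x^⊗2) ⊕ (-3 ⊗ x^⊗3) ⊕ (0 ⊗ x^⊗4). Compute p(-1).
p(-1) = -6

A tropical monomial a ⊗ x^⊗i evaluates to a + i · x. Evaluating each term at x = -1:
  Term 0 contributes 6 + 0 · -1 = 6
  Term 1 contributes 2 + 1 · -1 = 1
  Term 2 contributes -2 + 2 · -1 = -4
  Term 3 contributes -3 + 3 · -1 = -6
  Term 4 contributes 0 + 4 · -1 = -4
p(-1) = ⊕ of these = min[6, 1, -4, -6, -4] = -6.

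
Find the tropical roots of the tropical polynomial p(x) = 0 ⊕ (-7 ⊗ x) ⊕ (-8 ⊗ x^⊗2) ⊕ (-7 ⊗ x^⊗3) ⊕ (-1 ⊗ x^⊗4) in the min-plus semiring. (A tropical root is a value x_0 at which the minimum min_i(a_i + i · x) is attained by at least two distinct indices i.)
Roots: {-6, -1, 1, 7}

Each tropical root is a break point of the lower envelope of the lines y = a_i + i · x (there are 5 lines, with slopes 0, 1, ..., 4). Only the lines that attain the minimum somewhere contribute to roots; other lines are dominated. Here the surviving (envelope) indices are i = 4, i = 3, i = 2, i = 1, i = 0.
Intersections between consecutive envelope lines give the roots: for adjacent envelope indices i < j the intersection is x = (a_i − a_j) / (j − i). Reading off the sorted break points: {-6, -1, 1, 7}.
Verification: at each break x_0, at least two indices attain the minimum of min_i(a_i + i · x_0).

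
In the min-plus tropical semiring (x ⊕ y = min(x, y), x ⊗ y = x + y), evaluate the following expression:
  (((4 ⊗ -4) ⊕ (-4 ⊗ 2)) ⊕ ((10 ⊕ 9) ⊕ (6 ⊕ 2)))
(((4 ⊗ -4) ⊕ (-4 ⊗ 2)) ⊕ ((10 ⊕ 9) ⊕ (6 ⊕ 2))) = -2

Expand innermost to outermost. Recall ⊕ takes the minimum of its arguments and ⊗ takes their sum. Working out the expression (((4 ⊗ -4) ⊕ (-4 ⊗ 2)) ⊕ ((10 ⊕ 9) ⊕ (6 ⊕ 2))) gives -2.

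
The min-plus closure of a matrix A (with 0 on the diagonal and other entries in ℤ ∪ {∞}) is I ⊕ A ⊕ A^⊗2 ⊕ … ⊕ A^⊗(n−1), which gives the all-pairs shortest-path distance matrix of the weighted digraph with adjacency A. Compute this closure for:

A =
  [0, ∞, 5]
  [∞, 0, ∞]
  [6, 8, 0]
Closure =
  [0, 13, 5]
  [∞, 0, ∞]
  [6, 8, 0]

This is the Floyd-Warshall all-pairs shortest-path computation. For each intermediate vertex k = 0, 1, …, 2, update dist[i][j] ← min(dist[i][j], dist[i][k] + dist[k][j]). The final matrix gives, for each (i, j), the minimum total weight of any directed path from i to j (possibly empty when i = j).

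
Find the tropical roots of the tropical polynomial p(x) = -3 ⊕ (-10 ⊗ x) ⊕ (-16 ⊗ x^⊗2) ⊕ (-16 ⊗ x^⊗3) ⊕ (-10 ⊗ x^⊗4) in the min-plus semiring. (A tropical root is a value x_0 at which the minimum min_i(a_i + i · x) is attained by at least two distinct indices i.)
Roots: {-6, 0, 6, 7}

Each tropical root is a break point of the lower envelope of the lines y = a_i + i · x (there are 5 lines, with slopes 0, 1, ..., 4). Only the lines that attain the minimum somewhere contribute to roots; other lines are dominated. Here the surviving (envelope) indices are i = 4, i = 3, i = 2, i = 1, i = 0.
Intersections between consecutive envelope lines give the roots: for adjacent envelope indices i < j the intersection is x = (a_i − a_j) / (j − i). Reading off the sorted break points: {-6, 0, 6, 7}.
Verification: at each break x_0, at least two indices attain the minimum of min_i(a_i + i · x_0).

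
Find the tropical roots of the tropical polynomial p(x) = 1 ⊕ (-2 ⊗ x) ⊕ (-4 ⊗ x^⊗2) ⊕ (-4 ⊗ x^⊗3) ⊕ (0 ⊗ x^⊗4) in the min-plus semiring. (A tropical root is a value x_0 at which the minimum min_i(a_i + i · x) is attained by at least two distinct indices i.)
Roots: {-4, 0, 2, 3}

Each tropical root is a break point of the lower envelope of the lines y = a_i + i · x (there are 5 lines, with slopes 0, 1, ..., 4). Only the lines that attain the minimum somewhere contribute to roots; other lines are dominated. Here the surviving (envelope) indices are i = 4, i = 3, i = 2, i = 1, i = 0.
Intersections between consecutive envelope lines give the roots: for adjacent envelope indices i < j the intersection is x = (a_i − a_j) / (j − i). Reading off the sorted break points: {-4, 0, 2, 3}.
Verification: at each break x_0, at least two indices attain the minimum of min_i(a_i + i · x_0).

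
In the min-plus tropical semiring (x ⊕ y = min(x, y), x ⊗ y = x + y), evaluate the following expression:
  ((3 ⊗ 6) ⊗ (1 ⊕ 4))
((3 ⊗ 6) ⊗ (1 ⊕ 4)) = 10

Expand innermost to outermost. Recall ⊕ takes the minimum of its arguments and ⊗ takes their sum. Working out the expression ((3 ⊗ 6) ⊗ (1 ⊕ 4)) gives 10.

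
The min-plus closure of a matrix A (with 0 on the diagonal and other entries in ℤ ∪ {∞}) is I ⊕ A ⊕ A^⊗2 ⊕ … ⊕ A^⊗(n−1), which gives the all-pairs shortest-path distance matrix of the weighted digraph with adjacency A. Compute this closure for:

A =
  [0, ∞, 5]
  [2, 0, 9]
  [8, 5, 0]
Closure =
  [0, 10, 5]
  [2, 0, 7]
  [7, 5, 0]

This is the Floyd-Warshall all-pairs shortest-path computation. For each intermediate vertex k = 0, 1, …, 2, update dist[i][j] ← min(dist[i][j], dist[i][k] + dist[k][j]). The final matrix gives, for each (i, j), the minimum total weight of any directed path from i to j (possibly empty when i = j).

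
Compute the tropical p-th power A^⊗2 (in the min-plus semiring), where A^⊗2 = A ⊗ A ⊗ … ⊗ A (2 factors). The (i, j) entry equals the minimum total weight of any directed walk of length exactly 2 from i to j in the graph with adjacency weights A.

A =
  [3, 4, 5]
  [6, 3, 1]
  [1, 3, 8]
A^⊗2 =
  [6, 7, 5]
  [2, 4, 4]
  [4, 5, 4]

Each entry (A^⊗2)_ij equals the minimum over all length-2 walks i = v_0 → v_1 → … → v_2 = j of Σ_t A[v_t][v_{t+1}]. For example, for (i, j) = (0, 2) we minimise over 3 possible intermediate vertex sequences; the minimum is 5, attained along the walk 0 → 1 → 2.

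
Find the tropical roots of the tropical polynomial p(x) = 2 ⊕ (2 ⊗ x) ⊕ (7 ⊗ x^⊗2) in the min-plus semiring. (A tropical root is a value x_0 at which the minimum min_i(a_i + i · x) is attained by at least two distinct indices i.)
Roots: {-5, 0}

Each tropical root is a break point of the lower envelope of the lines y = a_i + i · x (there are 3 lines, with slopes 0, 1, ..., 2). Only the lines that attain the minimum somewhere contribute to roots; other lines are dominated. Here the surviving (envelope) indices are i = 2, i = 1, i = 0.
Intersections between consecutive envelope lines give the roots: for adjacent envelope indices i < j the intersection is x = (a_i − a_j) / (j − i). Reading off the sorted break points: {-5, 0}.
Verification: at each break x_0, at least two indices attain the minimum of min_i(a_i + i · x_0).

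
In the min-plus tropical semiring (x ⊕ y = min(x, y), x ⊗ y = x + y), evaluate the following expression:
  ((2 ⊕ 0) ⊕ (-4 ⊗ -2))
((2 ⊕ 0) ⊕ (-4 ⊗ -2)) = -6

Expand innermost to outermost. Recall ⊕ takes the minimum of its arguments and ⊗ takes their sum. Working out the expression ((2 ⊕ 0) ⊕ (-4 ⊗ -2)) gives -6.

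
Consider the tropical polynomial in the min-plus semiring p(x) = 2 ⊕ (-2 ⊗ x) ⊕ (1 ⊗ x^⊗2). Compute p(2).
p(2) = 0

A tropical monomial a ⊗ x^⊗i evaluates to a + i · x. Evaluating each term at x = 2:
  Term 0 contributes 2 + 0 · 2 = 2
  Term 1 contributes -2 + 1 · 2 = 0
  Term 2 contributes 1 + 2 · 2 = 5
p(2) = ⊕ of these = min[2, 0, 5] = 0.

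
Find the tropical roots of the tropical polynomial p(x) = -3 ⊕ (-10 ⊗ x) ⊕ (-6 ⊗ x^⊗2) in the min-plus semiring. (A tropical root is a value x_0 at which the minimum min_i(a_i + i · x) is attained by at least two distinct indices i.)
Roots: {-4, 7}

Each tropical root is a break point of the lower envelope of the lines y = a_i + i · x (there are 3 lines, with slopes 0, 1, ..., 2). Only the lines that attain the minimum somewhere contribute to roots; other lines are dominated. Here the surviving (envelope) indices are i = 2, i = 1, i = 0.
Intersections between consecutive envelope lines give the roots: for adjacent envelope indices i < j the intersection is x = (a_i − a_j) / (j − i). Reading off the sorted break points: {-4, 7}.
Verification: at each break x_0, at least two indices attain the minimum of min_i(a_i + i · x_0).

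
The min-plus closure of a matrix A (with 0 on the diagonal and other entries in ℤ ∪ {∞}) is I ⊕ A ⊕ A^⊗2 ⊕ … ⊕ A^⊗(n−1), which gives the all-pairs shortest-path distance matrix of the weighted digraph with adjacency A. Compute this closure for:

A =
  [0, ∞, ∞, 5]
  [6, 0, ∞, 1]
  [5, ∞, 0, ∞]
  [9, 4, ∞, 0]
Closure =
  [0, 9, ∞, 5]
  [6, 0, ∞, 1]
  [5, 14, 0, 10]
  [9, 4, ∞, 0]

This is the Floyd-Warshall all-pairs shortest-path computation. For each intermediate vertex k = 0, 1, …, 3, update dist[i][j] ← min(dist[i][j], dist[i][k] + dist[k][j]). The final matrix gives, for each (i, j), the minimum total weight of any directed path from i to j (possibly empty when i = j).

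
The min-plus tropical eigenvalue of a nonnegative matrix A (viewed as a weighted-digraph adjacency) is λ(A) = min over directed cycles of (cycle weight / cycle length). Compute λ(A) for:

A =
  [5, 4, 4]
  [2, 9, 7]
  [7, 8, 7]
λ(A) = 3

Enumerate directed cycles and compute their means (weight / length). Sample:
  cycle 0 → 0: weight = 5, length = 1, mean = 5/1 ≈ 5.000
  cycle 1 → 1: weight = 9, length = 1, mean = 9/1 ≈ 9.000
  cycle 2 → 2: weight = 7, length = 1, mean = 7/1 ≈ 7.000
  cycle 0 → 1 → 0: weight = 6, length = 2, mean = 6/2 ≈ 3.000
  cycle 0 → 2 → 0: weight = 11, length = 2, mean = 11/2 ≈ 5.500
  cycle 1 → 0 → 1: weight = 6, length = 2, mean = 6/2 ≈ 3.000
Minimum mean = 3.000, attained e.g. along the cycle 0 → 1 → 0 with weight 6 and length 2. So λ(A) = 6/2 = 3.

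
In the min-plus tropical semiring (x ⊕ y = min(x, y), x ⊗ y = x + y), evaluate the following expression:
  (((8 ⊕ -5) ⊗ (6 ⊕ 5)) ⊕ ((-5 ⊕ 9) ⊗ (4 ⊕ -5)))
(((8 ⊕ -5) ⊗ (6 ⊕ 5)) ⊕ ((-5 ⊕ 9) ⊗ (4 ⊕ -5))) = -10

Expand innermost to outermost. Recall ⊕ takes the minimum of its arguments and ⊗ takes their sum. Working out the expression (((8 ⊕ -5) ⊗ (6 ⊕ 5)) ⊕ ((-5 ⊕ 9) ⊗ (4 ⊕ -5))) gives -10.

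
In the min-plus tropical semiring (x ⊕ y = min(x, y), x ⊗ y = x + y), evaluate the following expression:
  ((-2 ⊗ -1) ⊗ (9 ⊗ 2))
((-2 ⊗ -1) ⊗ (9 ⊗ 2)) = 8

Expand innermost to outermost. Recall ⊕ takes the minimum of its arguments and ⊗ takes their sum. Working out the expression ((-2 ⊗ -1) ⊗ (9 ⊗ 2)) gives 8.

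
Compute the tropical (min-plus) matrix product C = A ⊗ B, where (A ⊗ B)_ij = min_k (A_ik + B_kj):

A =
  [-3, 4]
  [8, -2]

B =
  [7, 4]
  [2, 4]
A ⊗ B =
  [4, 1]
  [0, 2]

Apply the min-plus product entry-by-entry:
  C[0][0] = min over k of (A[0][0] + B[0][0] = -3 + 7 = 4, A[0][1] + B[1][0] = 4 + 2 = 6) = 4 (attained at k = 0)
  C[0][1] = min over k of (A[0][0] + B[0][1] = -3 + 4 = 1, A[0][1] + B[1][1] = 4 + 4 = 8) = 1 (attained at k = 0)
  C[1][0] = min over k of (A[1][0] + B[0][0] = 8 + 7 = 15, A[1][1] + B[1][0] = -2 + 2 = 0) = 0 (attained at k = 1)
  C[1][1] = min over k of (A[1][0] + B[0][1] = 8 + 4 = 12, A[1][1] + B[1][1] = -2 + 4 = 2) = 2 (attained at k = 1)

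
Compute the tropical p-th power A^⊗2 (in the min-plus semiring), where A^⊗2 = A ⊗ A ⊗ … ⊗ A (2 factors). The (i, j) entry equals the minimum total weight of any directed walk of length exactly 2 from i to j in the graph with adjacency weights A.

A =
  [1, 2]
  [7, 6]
A^⊗2 =
  [2, 3]
  [8, 9]

Each entry (A^⊗2)_ij equals the minimum over all length-2 walks i = v_0 → v_1 → … → v_2 = j of Σ_t A[v_t][v_{t+1}]. For example, for (i, j) = (0, 1) we minimise over 2 possible intermediate vertex sequences; the minimum is 3, attained along the walk 0 → 0 → 1.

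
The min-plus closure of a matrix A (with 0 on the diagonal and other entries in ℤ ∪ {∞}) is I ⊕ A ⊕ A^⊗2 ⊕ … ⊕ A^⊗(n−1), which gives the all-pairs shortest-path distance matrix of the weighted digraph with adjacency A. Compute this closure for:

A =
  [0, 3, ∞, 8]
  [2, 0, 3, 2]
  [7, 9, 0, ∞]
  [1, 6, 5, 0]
Closure =
  [0, 3, 6, 5]
  [2, 0, 3, 2]
  [7, 9, 0, 11]
  [1, 4, 5, 0]

This is the Floyd-Warshall all-pairs shortest-path computation. For each intermediate vertex k = 0, 1, …, 3, update dist[i][j] ← min(dist[i][j], dist[i][k] + dist[k][j]). The final matrix gives, for each (i, j), the minimum total weight of any directed path from i to j (possibly empty when i = j).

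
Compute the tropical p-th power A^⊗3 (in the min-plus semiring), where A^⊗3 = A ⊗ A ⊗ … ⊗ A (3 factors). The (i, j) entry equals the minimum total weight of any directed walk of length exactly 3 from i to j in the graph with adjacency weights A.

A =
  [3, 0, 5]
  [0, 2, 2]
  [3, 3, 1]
A^⊗3 =
  [2, 0, 3]
  [0, 2, 2]
  [3, 3, 3]

Each entry (A^⊗3)_ij equals the minimum over all length-3 walks i = v_0 → v_1 → … → v_3 = j of Σ_t A[v_t][v_{t+1}]. For example, for (i, j) = (0, 2) we minimise over 9 possible intermediate vertex sequences; the minimum is 3, attained along the walk 0 → 1 → 2 → 2.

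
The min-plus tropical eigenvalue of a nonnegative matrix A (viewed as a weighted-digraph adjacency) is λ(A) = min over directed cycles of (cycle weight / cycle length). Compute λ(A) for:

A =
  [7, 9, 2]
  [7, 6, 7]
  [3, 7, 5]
λ(A) = 5/2

Enumerate directed cycles and compute their means (weight / length). Sample:
  cycle 0 → 0: weight = 7, length = 1, mean = 7/1 ≈ 7.000
  cycle 1 → 1: weight = 6, length = 1, mean = 6/1 ≈ 6.000
  cycle 2 → 2: weight = 5, length = 1, mean = 5/1 ≈ 5.000
  cycle 0 → 1 → 0: weight = 16, length = 2, mean = 16/2 ≈ 8.000
  cycle 0 → 2 → 0: weight = 5, length = 2, mean = 5/2 ≈ 2.500
  cycle 1 → 0 → 1: weight = 16, length = 2, mean = 16/2 ≈ 8.000
Minimum mean = 2.500, attained e.g. along the cycle 0 → 2 → 0 with weight 5 and length 2. So λ(A) = 5/2 = 5/2.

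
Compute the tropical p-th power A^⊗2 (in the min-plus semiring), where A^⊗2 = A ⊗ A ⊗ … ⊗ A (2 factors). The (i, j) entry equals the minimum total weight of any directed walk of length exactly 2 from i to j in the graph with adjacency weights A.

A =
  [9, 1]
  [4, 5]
A^⊗2 =
  [5, 6]
  [9, 5]

Each entry (A^⊗2)_ij equals the minimum over all length-2 walks i = v_0 → v_1 → … → v_2 = j of Σ_t A[v_t][v_{t+1}]. For example, for (i, j) = (0, 1) we minimise over 2 possible intermediate vertex sequences; the minimum is 6, attained along the walk 0 → 1 → 1.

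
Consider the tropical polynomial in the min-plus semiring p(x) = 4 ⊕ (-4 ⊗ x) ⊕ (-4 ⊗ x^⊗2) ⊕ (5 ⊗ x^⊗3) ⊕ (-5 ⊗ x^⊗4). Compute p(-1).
p(-1) = -9

A tropical monomial a ⊗ x^⊗i evaluates to a + i · x. Evaluating each term at x = -1:
  Term 0 contributes 4 + 0 · -1 = 4
  Term 1 contributes -4 + 1 · -1 = -5
  Term 2 contributes -4 + 2 · -1 = -6
  Term 3 contributes 5 + 3 · -1 = 2
  Term 4 contributes -5 + 4 · -1 = -9
p(-1) = ⊕ of these = min[4, -5, -6, 2, -9] = -9.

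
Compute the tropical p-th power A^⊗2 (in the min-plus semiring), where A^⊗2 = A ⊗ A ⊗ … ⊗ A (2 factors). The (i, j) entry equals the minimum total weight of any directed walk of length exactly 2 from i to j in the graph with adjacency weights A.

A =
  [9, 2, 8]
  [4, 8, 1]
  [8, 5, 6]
A^⊗2 =
  [6, 10, 3]
  [9, 6, 7]
  [9, 10, 6]

Each entry (A^⊗2)_ij equals the minimum over all length-2 walks i = v_0 → v_1 → … → v_2 = j of Σ_t A[v_t][v_{t+1}]. For example, for (i, j) = (0, 2) we minimise over 3 possible intermediate vertex sequences; the minimum is 3, attained along the walk 0 → 1 → 2.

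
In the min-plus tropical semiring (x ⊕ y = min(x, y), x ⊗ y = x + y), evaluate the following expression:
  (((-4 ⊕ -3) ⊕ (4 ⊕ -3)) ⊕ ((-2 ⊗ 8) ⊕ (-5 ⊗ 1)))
(((-4 ⊕ -3) ⊕ (4 ⊕ -3)) ⊕ ((-2 ⊗ 8) ⊕ (-5 ⊗ 1))) = -4

Expand innermost to outermost. Recall ⊕ takes the minimum of its arguments and ⊗ takes their sum. Working out the expression (((-4 ⊕ -3) ⊕ (4 ⊕ -3)) ⊕ ((-2 ⊗ 8) ⊕ (-5 ⊗ 1))) gives -4.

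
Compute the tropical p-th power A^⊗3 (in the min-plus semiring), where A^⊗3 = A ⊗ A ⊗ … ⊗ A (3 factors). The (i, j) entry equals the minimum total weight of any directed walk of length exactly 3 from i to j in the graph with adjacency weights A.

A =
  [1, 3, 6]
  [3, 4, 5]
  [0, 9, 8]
A^⊗3 =
  [3, 5, 8]
  [5, 7, 10]
  [2, 4, 7]

Each entry (A^⊗3)_ij equals the minimum over all length-3 walks i = v_0 → v_1 → … → v_3 = j of Σ_t A[v_t][v_{t+1}]. For example, for (i, j) = (0, 2) we minimise over 9 possible intermediate vertex sequences; the minimum is 8, attained along the walk 0 → 0 → 0 → 2.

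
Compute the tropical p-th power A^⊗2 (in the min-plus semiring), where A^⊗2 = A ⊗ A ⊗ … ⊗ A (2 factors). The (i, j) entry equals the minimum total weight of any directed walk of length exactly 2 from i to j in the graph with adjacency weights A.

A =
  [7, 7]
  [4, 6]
A^⊗2 =
  [11, 13]
  [10, 11]

Each entry (A^⊗2)_ij equals the minimum over all length-2 walks i = v_0 → v_1 → … → v_2 = j of Σ_t A[v_t][v_{t+1}]. For example, for (i, j) = (0, 1) we minimise over 2 possible intermediate vertex sequences; the minimum is 13, attained along the walk 0 → 1 → 1.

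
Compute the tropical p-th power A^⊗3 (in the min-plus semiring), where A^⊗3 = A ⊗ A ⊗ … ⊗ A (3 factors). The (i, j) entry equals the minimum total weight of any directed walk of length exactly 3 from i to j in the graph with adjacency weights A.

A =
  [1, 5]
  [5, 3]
A^⊗3 =
  [3, 7]
  [7, 9]

Each entry (A^⊗3)_ij equals the minimum over all length-3 walks i = v_0 → v_1 → … → v_3 = j of Σ_t A[v_t][v_{t+1}]. For example, for (i, j) = (0, 1) we minimise over 4 possible intermediate vertex sequences; the minimum is 7, attained along the walk 0 → 0 → 0 → 1.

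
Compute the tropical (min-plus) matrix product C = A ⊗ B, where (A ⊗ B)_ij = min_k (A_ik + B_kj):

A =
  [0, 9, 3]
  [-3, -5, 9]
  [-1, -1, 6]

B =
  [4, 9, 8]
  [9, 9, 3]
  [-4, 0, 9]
A ⊗ B =
  [-1, 3, 8]
  [1, 4, -2]
  [2, 6, 2]

Apply the min-plus product entry-by-entry:
  C[0][0] = min over k of (A[0][0] + B[0][0] = 0 + 4 = 4, A[0][1] + B[1][0] = 9 + 9 = 18, A[0][2] + B[2][0] = 3 + -4 = -1) = -1 (attained at k = 2)
  C[0][1] = min over k of (A[0][0] + B[0][1] = 0 + 9 = 9, A[0][1] + B[1][1] = 9 + 9 = 18, A[0][2] + B[2][1] = 3 + 0 = 3) = 3 (attained at k = 2)
  C[0][2] = min over k of (A[0][0] + B[0][2] = 0 + 8 = 8, A[0][1] + B[1][2] = 9 + 3 = 12, A[0][2] + B[2][2] = 3 + 9 = 12) = 8 (attained at k = 0)
  C[1][0] = min over k of (A[1][0] + B[0][0] = -3 + 4 = 1, A[1][1] + B[1][0] = -5 + 9 = 4, A[1][2] + B[2][0] = 9 + -4 = 5) = 1 (attained at k = 0)
  C[1][1] = min over k of (A[1][0] + B[0][1] = -3 + 9 = 6, A[1][1] + B[1][1] = -5 + 9 = 4, A[1][2] + B[2][1] = 9 + 0 = 9) = 4 (attained at k = 1)
  C[1][2] = min over k of (A[1][0] + B[0][2] = -3 + 8 = 5, A[1][1] + B[1][2] = -5 + 3 = -2, A[1][2] + B[2][2] = 9 + 9 = 18) = -2 (attained at k = 1)
  C[2][0] = min over k of (A[2][0] + B[0][0] = -1 + 4 = 3, A[2][1] + B[1][0] = -1 + 9 = 8, A[2][2] + B[2][0] = 6 + -4 = 2) = 2 (attained at k = 2)
  C[2][1] = min over k of (A[2][0] + B[0][1] = -1 + 9 = 8, A[2][1] + B[1][1] = -1 + 9 = 8, A[2][2] + B[2][1] = 6 + 0 = 6) = 6 (attained at k = 2)
  C[2][2] = min over k of (A[2][0] + B[0][2] = -1 + 8 = 7, A[2][1] + B[1][2] = -1 + 3 = 2, A[2][2] + B[2][2] = 6 + 9 = 15) = 2 (attained at k = 1)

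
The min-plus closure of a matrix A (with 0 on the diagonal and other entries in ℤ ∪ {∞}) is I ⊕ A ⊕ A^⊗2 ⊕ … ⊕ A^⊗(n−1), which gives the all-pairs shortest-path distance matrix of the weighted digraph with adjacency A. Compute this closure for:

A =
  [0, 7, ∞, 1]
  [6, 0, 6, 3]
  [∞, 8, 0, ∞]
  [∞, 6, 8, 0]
Closure =
  [0, 7, 9, 1]
  [6, 0, 6, 3]
  [14, 8, 0, 11]
  [12, 6, 8, 0]

This is the Floyd-Warshall all-pairs shortest-path computation. For each intermediate vertex k = 0, 1, …, 3, update dist[i][j] ← min(dist[i][j], dist[i][k] + dist[k][j]). The final matrix gives, for each (i, j), the minimum total weight of any directed path from i to j (possibly empty when i = j).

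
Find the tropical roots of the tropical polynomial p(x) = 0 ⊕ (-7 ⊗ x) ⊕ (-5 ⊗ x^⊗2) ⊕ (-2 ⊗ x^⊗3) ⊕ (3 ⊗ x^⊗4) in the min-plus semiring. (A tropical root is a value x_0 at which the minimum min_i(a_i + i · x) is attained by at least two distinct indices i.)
Roots: {-5, -3, -2, 7}

Each tropical root is a break point of the lower envelope of the lines y = a_i + i · x (there are 5 lines, with slopes 0, 1, ..., 4). Only the lines that attain the minimum somewhere contribute to roots; other lines are dominated. Here the surviving (envelope) indices are i = 4, i = 3, i = 2, i = 1, i = 0.
Intersections between consecutive envelope lines give the roots: for adjacent envelope indices i < j the intersection is x = (a_i − a_j) / (j − i). Reading off the sorted break points: {-5, -3, -2, 7}.
Verification: at each break x_0, at least two indices attain the minimum of min_i(a_i + i · x_0).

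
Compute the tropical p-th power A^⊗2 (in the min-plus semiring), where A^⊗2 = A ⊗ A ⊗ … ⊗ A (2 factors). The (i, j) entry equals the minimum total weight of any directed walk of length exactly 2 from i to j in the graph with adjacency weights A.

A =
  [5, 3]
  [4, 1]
A^⊗2 =
  [7, 4]
  [5, 2]

Each entry (A^⊗2)_ij equals the minimum over all length-2 walks i = v_0 → v_1 → … → v_2 = j of Σ_t A[v_t][v_{t+1}]. For example, for (i, j) = (0, 1) we minimise over 2 possible intermediate vertex sequences; the minimum is 4, attained along the walk 0 → 1 → 1.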